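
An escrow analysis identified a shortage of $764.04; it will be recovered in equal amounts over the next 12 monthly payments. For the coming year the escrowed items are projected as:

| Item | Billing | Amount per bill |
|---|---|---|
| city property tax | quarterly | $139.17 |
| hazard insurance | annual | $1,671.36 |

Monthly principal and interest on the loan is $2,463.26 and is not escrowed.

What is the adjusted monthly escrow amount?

$249.34

City property tax — $139.17 × 4 = $556.68
Hazard insurance — $1,671.36
Annual escrow total = $2,228.04
Base monthly escrow = $2,228.04 / 12 = $185.67
Monthly shortage recovery: $764.04 / 12 = $63.67
Adjusted monthly = $185.67 + $63.67 = $249.34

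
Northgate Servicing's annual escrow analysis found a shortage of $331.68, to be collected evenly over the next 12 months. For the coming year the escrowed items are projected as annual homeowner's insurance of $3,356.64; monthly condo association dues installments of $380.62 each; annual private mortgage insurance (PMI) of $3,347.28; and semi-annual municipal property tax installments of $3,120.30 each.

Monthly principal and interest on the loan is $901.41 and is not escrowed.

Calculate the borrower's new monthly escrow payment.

Homeowner's insurance = $3,356.64 per year
Condo association dues = $380.62 × 12 = $4,567.44 per year
Private mortgage insurance (PMI) = $3,347.28 per year
Municipal property tax = $3,120.30 × 2 = $6,240.60 per year
Annual escrow total = $17,511.96
Per month = $17,511.96 / 12 = $1,459.33
Monthly shortage recovery: $331.68 ÷ 12 = $27.64
Adjusted monthly = $1,459.33 + $27.64 = $1,486.97

$1,486.97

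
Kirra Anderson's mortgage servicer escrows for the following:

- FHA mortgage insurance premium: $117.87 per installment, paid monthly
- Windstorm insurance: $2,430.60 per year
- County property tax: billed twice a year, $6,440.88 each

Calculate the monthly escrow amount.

FHA mortgage insurance premium: $117.87 × 12 = $1,414.44 annually
Windstorm insurance: $2,430.60 annually
County property tax: $6,440.88 × 2 = $12,881.76 annually
Annual escrow total = $1,414.44 + $2,430.60 + $12,881.76 = $16,726.80
Monthly escrow = $16,726.80 ÷ 12 = $1,393.90

$1,393.90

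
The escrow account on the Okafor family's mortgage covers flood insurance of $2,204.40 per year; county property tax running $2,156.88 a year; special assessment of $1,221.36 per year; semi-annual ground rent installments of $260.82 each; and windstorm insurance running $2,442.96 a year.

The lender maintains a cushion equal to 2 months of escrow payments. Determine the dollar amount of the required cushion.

Flood insurance: $2,204.40 annually
County property tax: $2,156.88 annually
Special assessment: $1,221.36 annually
Ground rent: $260.82 × 2 = $521.64 annually
Windstorm insurance: $2,442.96 annually
Total per year = $2,204.40 + $2,156.88 + $1,221.36 + $521.64 + $2,442.96 = $8,547.24
Monthly = $8,547.24 ÷ 12 = $712.27
Cushion = 2 × $712.27 = $1,424.54

$1,424.54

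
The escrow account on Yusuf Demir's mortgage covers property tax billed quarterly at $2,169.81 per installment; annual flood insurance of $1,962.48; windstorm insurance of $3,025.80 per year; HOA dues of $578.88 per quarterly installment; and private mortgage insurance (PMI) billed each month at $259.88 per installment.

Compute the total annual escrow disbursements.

$19,101.60

Property tax: $2,169.81 × 4 = $8,679.24
Flood insurance: $1,962.48
Windstorm insurance: $3,025.80
HOA dues: $578.88 × 4 = $2,315.52
Private mortgage insurance (PMI): $259.88 × 12 = $3,118.56
Total annual escrow = $19,101.60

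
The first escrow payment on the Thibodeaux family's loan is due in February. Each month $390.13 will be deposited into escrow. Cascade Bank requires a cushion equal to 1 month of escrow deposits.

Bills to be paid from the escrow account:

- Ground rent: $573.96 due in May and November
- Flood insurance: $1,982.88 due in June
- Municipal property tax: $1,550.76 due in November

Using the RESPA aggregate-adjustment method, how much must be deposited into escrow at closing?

Cushion = 1 × $390.13 = $390.13
Trial balance (start $0, +$390.13 each month, − disbursements):
  Feb: +$390.13 → $390.13
  Mar: +$390.13 → $780.26
  Apr: +$390.13 → $1,170.39
  May: +$390.13 − $573.96 → $986.56
  Jun: +$390.13 − $1,982.88 → -$606.19
  Jul: +$390.13 → -$216.06
  Aug: +$390.13 → $174.07
  Sep: +$390.13 → $564.20
  Oct: +$390.13 → $954.33
  Nov: +$390.13 − $2,124.72 → -$780.26
  Dec: +$390.13 → -$390.13
  Jan: +$390.13 → $0.00
Lowest trial balance = -$780.26 (Nov)
Initial deposit = cushion − low point = $390.13 − (-$780.26) = $1,170.39

$1,170.39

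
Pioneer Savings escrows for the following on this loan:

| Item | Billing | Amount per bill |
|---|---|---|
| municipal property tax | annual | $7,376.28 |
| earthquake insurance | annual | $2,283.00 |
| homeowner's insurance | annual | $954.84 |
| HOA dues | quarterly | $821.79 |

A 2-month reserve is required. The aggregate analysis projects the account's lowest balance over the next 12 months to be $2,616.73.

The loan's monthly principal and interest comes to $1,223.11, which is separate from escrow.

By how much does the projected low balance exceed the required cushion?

$299.85

Municipal property tax = $7,376.28 annually
Earthquake insurance = $2,283.00 annually
Homeowner's insurance = $954.84 annually
HOA dues = $821.79 × 4 = $3,287.16 annually
Combined annual = $7,376.28 + $2,283.00 + $954.84 + $3,287.16 = $13,901.28
Base monthly escrow = $13,901.28 / 12 = $1,158.44
Required reserve = 2 × $1,158.44 = $2,316.88
Surplus = $2,616.73 − $2,316.88 = $299.85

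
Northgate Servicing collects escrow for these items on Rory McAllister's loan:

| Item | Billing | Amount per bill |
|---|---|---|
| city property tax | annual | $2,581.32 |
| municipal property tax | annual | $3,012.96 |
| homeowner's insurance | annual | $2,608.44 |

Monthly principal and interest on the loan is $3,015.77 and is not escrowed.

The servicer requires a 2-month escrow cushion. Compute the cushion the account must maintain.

City property tax — $2,581.32/yr
Municipal property tax — $3,012.96/yr
Homeowner's insurance — $2,608.44/yr
Total annual escrow = $2,581.32 + $3,012.96 + $2,608.44 = $8,202.72
Base monthly escrow = $8,202.72 / 12 = $683.56
Required cushion = 2 × $683.56 = $1,367.12

$1,367.12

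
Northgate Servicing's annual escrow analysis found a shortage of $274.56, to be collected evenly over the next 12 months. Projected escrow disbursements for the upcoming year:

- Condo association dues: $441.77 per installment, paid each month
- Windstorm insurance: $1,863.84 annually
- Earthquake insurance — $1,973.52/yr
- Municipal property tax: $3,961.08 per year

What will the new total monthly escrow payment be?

$1,114.52

Condo association dues = $441.77 × 12 = $5,301.24
Windstorm insurance = $1,863.84
Earthquake insurance = $1,973.52
Municipal property tax = $3,961.08
Total per year = $5,301.24 + $1,863.84 + $1,973.52 + $3,961.08 = $13,099.68
Monthly escrow = $13,099.68 ÷ 12 = $1,091.64
Shortage per month = $274.56 / 12 = $22.88
New monthly escrow = $1,091.64 + $22.88 = $1,114.52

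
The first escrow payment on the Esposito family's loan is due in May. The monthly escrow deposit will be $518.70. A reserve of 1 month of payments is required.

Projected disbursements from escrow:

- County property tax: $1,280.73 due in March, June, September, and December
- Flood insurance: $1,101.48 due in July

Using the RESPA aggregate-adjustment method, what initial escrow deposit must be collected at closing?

Cushion = 1 × $518.70 = $518.70
Trial balance (start $0, +$518.70 each month, − disbursements):
  May: +$518.70 → $518.70
  Jun: +$518.70 − $1,280.73 → -$243.33
  Jul: +$518.70 − $1,101.48 → -$826.11
  Aug: +$518.70 → -$307.41
  Sep: +$518.70 − $1,280.73 → -$1,069.44
  Oct: +$518.70 → -$550.74
  Nov: +$518.70 → -$32.04
  Dec: +$518.70 − $1,280.73 → -$794.07
  Jan: +$518.70 → -$275.37
  Feb: +$518.70 → $243.33
  Mar: +$518.70 − $1,280.73 → -$518.70
  Apr: +$518.70 → $0.00
Lowest trial balance = -$1,069.44 (Sep)
Initial deposit = cushion − low point = $518.70 − (-$1,069.44) = $1,588.14

$1,588.14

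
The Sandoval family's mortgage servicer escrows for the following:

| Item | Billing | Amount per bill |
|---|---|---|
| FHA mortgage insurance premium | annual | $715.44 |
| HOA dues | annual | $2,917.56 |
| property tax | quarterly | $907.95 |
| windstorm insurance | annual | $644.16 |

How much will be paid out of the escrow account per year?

$7,908.96

FHA mortgage insurance premium: $715.44 annually
HOA dues: $2,917.56 annually
Property tax: $907.95 × 4 = $3,631.80 annually
Windstorm insurance: $644.16 annually
Combined annual = $715.44 + $2,917.56 + $3,631.80 + $644.16 = $7,908.96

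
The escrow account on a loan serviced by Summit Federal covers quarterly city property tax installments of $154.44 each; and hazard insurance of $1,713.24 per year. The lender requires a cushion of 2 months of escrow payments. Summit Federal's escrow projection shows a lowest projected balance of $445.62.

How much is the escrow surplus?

City property tax = $154.44 × 4 = $617.76 per year
Hazard insurance = $1,713.24 per year
Combined annual = $617.76 + $1,713.24 = $2,331.00
Base monthly escrow = $2,331.00 ÷ 12 = $194.25
Required cushion = 2 × $194.25 = $388.50
Excess over cushion: $445.62 − $388.50 = $57.12

$57.12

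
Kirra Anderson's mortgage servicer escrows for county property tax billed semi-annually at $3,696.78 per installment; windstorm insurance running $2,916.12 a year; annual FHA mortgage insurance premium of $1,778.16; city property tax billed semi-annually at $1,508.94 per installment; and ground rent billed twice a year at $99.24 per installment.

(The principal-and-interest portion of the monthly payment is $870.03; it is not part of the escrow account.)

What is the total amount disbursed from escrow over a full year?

County property tax — $3,696.78 × 2 = $7,393.56
Windstorm insurance — $2,916.12
FHA mortgage insurance premium — $1,778.16
City property tax — $1,508.94 × 2 = $3,017.88
Ground rent — $99.24 × 2 = $198.48
Total per year = $7,393.56 + $2,916.12 + $1,778.16 + $3,017.88 + $198.48 = $15,304.20

$15,304.20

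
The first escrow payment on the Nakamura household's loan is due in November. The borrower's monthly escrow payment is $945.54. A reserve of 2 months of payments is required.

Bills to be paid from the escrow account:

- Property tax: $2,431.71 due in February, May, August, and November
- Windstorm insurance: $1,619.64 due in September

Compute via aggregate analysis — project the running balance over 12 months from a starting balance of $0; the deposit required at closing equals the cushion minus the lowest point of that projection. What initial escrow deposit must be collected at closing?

$3,377.25

Cushion = 2 × $945.54 = $1,891.08
Trial balance (start $0, +$945.54 each month, − disbursements):
  Nov: +$945.54 − $2,431.71 → -$1,486.17
  Dec: +$945.54 → -$540.63
  Jan: +$945.54 → $404.91
  Feb: +$945.54 − $2,431.71 → -$1,081.26
  Mar: +$945.54 → -$135.72
  Apr: +$945.54 → $809.82
  May: +$945.54 − $2,431.71 → -$676.35
  Jun: +$945.54 → $269.19
  Jul: +$945.54 → $1,214.73
  Aug: +$945.54 − $2,431.71 → -$271.44
  Sep: +$945.54 − $1,619.64 → -$945.54
  Oct: +$945.54 → $0.00
Lowest trial balance = -$1,486.17 (Nov)
Initial deposit = cushion − low point = $1,891.08 − (-$1,486.17) = $3,377.25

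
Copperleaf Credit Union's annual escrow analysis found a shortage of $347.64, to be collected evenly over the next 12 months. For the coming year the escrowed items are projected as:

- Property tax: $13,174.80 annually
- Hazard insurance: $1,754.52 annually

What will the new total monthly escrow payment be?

Property tax = $13,174.80/yr
Hazard insurance = $1,754.52/yr
Combined annual = $13,174.80 + $1,754.52 = $14,929.32
Monthly escrow = $14,929.32 / 12 = $1,244.11
Shortage spread = $347.64 / 12 = $28.97/mo
Adjusted monthly = $1,244.11 + $28.97 = $1,273.08

$1,273.08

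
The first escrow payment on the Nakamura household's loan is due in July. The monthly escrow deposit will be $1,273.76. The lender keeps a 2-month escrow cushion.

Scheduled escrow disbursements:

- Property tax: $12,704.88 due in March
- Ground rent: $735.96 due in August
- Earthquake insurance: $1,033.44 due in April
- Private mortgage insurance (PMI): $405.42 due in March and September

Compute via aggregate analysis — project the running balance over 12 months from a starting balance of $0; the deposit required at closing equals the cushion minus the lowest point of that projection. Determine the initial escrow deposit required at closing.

Cushion = 2 × $1,273.76 = $2,547.52
Trial balance (start $0, +$1,273.76 each month, − disbursements):
  Jul: +$1,273.76 → $1,273.76
  Aug: +$1,273.76 − $735.96 → $1,811.56
  Sep: +$1,273.76 − $405.42 → $2,679.90
  Oct: +$1,273.76 → $3,953.66
  Nov: +$1,273.76 → $5,227.42
  Dec: +$1,273.76 → $6,501.18
  Jan: +$1,273.76 → $7,774.94
  Feb: +$1,273.76 → $9,048.70
  Mar: +$1,273.76 − $13,110.30 → -$2,787.84
  Apr: +$1,273.76 − $1,033.44 → -$2,547.52
  May: +$1,273.76 → -$1,273.76
  Jun: +$1,273.76 → $0.00
Lowest trial balance = -$2,787.84 (Mar)
Initial deposit = cushion − low point = $2,547.52 − (-$2,787.84) = $5,335.36

$5,335.36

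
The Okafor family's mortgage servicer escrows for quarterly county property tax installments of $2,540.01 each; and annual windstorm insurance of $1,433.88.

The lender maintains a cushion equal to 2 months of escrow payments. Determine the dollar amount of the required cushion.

$1,932.32

County property tax = $2,540.01 × 4 = $10,160.04 annually
Windstorm insurance = $1,433.88 annually
Total per year = $10,160.04 + $1,433.88 = $11,593.92
Per month = $11,593.92 ÷ 12 = $966.16
Cushion = 2 × $966.16 = $1,932.32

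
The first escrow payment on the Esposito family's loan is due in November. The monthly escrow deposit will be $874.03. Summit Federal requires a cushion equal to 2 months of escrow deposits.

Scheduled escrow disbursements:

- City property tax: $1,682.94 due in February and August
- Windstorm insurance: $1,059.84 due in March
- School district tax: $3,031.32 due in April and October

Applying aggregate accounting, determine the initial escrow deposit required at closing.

Cushion = 2 × $874.03 = $1,748.06
Trial balance (start $0, +$874.03 each month, − disbursements):
  Nov: +$874.03 → $874.03
  Dec: +$874.03 → $1,748.06
  Jan: +$874.03 → $2,622.09
  Feb: +$874.03 − $1,682.94 → $1,813.18
  Mar: +$874.03 − $1,059.84 → $1,627.37
  Apr: +$874.03 − $3,031.32 → -$529.92
  May: +$874.03 → $344.11
  Jun: +$874.03 → $1,218.14
  Jul: +$874.03 → $2,092.17
  Aug: +$874.03 − $1,682.94 → $1,283.26
  Sep: +$874.03 → $2,157.29
  Oct: +$874.03 − $3,031.32 → $0.00
Lowest trial balance = -$529.92 (Apr)
Initial deposit = cushion − low point = $1,748.06 − (-$529.92) = $2,277.98

$2,277.98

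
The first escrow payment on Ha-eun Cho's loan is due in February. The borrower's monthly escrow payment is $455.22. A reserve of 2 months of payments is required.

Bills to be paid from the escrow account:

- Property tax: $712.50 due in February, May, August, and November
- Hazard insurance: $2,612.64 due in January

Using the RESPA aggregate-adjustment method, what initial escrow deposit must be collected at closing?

$1,167.72

Cushion = 2 × $455.22 = $910.44
Trial balance (start $0, +$455.22 each month, − disbursements):
  Feb: +$455.22 − $712.50 → -$257.28
  Mar: +$455.22 → $197.94
  Apr: +$455.22 → $653.16
  May: +$455.22 − $712.50 → $395.88
  Jun: +$455.22 → $851.10
  Jul: +$455.22 → $1,306.32
  Aug: +$455.22 − $712.50 → $1,049.04
  Sep: +$455.22 → $1,504.26
  Oct: +$455.22 → $1,959.48
  Nov: +$455.22 − $712.50 → $1,702.20
  Dec: +$455.22 → $2,157.42
  Jan: +$455.22 − $2,612.64 → $0.00
Lowest trial balance = -$257.28 (Feb)
Initial deposit = cushion − low point = $910.44 − (-$257.28) = $1,167.72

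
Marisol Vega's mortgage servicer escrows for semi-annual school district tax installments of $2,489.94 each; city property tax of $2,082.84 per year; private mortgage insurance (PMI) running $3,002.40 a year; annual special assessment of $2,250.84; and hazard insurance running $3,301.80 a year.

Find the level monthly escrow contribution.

$1,301.48

School district tax: $2,489.94 × 2 = $4,979.88 per year
City property tax: $2,082.84 per year
Private mortgage insurance (PMI): $3,002.40 per year
Special assessment: $2,250.84 per year
Hazard insurance: $3,301.80 per year
Combined annual = $4,979.88 + $2,082.84 + $3,002.40 + $2,250.84 + $3,301.80 = $15,617.76
Monthly = $15,617.76 / 12 = $1,301.48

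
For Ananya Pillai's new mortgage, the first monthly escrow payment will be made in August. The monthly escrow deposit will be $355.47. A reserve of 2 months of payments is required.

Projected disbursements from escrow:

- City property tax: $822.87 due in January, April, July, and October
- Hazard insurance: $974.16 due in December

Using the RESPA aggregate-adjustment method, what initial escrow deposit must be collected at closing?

Cushion = 2 × $355.47 = $710.94
Trial balance (start $0, +$355.47 each month, − disbursements):
  Aug: +$355.47 → $355.47
  Sep: +$355.47 → $710.94
  Oct: +$355.47 − $822.87 → $243.54
  Nov: +$355.47 → $599.01
  Dec: +$355.47 − $974.16 → -$19.68
  Jan: +$355.47 − $822.87 → -$487.08
  Feb: +$355.47 → -$131.61
  Mar: +$355.47 → $223.86
  Apr: +$355.47 − $822.87 → -$243.54
  May: +$355.47 → $111.93
  Jun: +$355.47 → $467.40
  Jul: +$355.47 − $822.87 → $0.00
Lowest trial balance = -$487.08 (Jan)
Initial deposit = cushion − low point = $710.94 − (-$487.08) = $1,198.02

$1,198.02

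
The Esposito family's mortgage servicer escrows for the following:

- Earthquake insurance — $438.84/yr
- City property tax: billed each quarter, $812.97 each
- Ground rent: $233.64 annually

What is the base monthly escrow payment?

Earthquake insurance — $438.84 annually
City property tax — $812.97 × 4 = $3,251.88 annually
Ground rent — $233.64 annually
Yearly total = $438.84 + $3,251.88 + $233.64 = $3,924.36
Monthly escrow = $3,924.36 ÷ 12 = $327.03

$327.03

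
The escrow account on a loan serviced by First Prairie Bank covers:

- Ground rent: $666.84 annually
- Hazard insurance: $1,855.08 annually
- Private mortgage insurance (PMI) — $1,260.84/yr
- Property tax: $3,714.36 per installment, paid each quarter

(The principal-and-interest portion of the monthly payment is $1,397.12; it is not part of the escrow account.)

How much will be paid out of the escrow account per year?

$18,640.20

Ground rent — $666.84/yr
Hazard insurance — $1,855.08/yr
Private mortgage insurance (PMI) — $1,260.84/yr
Property tax — $3,714.36 × 4 = $14,857.44/yr
Annual escrow total = $18,640.20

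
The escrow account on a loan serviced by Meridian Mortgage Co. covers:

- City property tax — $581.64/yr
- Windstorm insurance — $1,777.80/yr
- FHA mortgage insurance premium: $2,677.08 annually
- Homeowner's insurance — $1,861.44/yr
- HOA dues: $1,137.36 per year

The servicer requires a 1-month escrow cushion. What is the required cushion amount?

City property tax — $581.64/yr
Windstorm insurance — $1,777.80/yr
FHA mortgage insurance premium — $2,677.08/yr
Homeowner's insurance — $1,861.44/yr
HOA dues — $1,137.36/yr
Total per year = $8,035.32
Base monthly escrow = $8,035.32 ÷ 12 = $669.61
Required cushion = 1 × $669.61 = $669.61

$669.61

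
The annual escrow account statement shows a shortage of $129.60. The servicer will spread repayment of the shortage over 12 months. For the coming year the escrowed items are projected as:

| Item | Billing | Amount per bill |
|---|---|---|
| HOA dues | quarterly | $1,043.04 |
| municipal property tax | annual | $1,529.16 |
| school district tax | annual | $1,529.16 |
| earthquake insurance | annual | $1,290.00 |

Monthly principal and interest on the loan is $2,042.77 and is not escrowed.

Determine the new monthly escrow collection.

HOA dues — $1,043.04 × 4 = $4,172.16
Municipal property tax — $1,529.16
School district tax — $1,529.16
Earthquake insurance — $1,290.00
Combined annual = $4,172.16 + $1,529.16 + $1,529.16 + $1,290.00 = $8,520.48
Monthly = $8,520.48 / 12 = $710.04
Shortage spread = $129.60 ÷ 12 = $10.80/mo
Adjusted monthly = $710.04 + $10.80 = $720.84

$720.84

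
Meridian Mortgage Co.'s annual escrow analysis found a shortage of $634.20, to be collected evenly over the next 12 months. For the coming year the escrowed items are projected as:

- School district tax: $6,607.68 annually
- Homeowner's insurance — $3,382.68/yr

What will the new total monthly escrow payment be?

School district tax = $6,607.68
Homeowner's insurance = $3,382.68
Total annual escrow = $6,607.68 + $3,382.68 = $9,990.36
Per month = $9,990.36 / 12 = $832.53
Monthly shortage recovery: $634.20 ÷ 12 = $52.85
New monthly escrow = $832.53 + $52.85 = $885.38

$885.38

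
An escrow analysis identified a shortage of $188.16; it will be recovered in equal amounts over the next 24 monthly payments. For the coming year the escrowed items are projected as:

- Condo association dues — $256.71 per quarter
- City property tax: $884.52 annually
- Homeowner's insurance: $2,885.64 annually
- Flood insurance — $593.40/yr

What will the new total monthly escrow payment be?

$457.04

Condo association dues — $256.71 × 4 = $1,026.84 per year
City property tax — $884.52 per year
Homeowner's insurance — $2,885.64 per year
Flood insurance — $593.40 per year
Combined annual = $1,026.84 + $884.52 + $2,885.64 + $593.40 = $5,390.40
Monthly escrow = $5,390.40 ÷ 12 = $449.20
Monthly shortage recovery: $188.16 ÷ 24 = $7.84
New monthly escrow = $449.20 + $7.84 = $457.04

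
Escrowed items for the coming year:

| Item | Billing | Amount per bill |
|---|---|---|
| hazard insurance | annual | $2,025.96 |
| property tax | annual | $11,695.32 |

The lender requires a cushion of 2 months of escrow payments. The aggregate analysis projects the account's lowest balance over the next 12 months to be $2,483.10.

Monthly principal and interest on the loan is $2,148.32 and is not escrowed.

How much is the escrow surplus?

$196.22

Hazard insurance = $2,025.96/yr
Property tax = $11,695.32/yr
Annual escrow total = $2,025.96 + $11,695.32 = $13,721.28
Per month = $13,721.28 / 12 = $1,143.44
Required reserve = 2 × $1,143.44 = $2,286.88
Excess over cushion: $2,483.10 − $2,286.88 = $196.22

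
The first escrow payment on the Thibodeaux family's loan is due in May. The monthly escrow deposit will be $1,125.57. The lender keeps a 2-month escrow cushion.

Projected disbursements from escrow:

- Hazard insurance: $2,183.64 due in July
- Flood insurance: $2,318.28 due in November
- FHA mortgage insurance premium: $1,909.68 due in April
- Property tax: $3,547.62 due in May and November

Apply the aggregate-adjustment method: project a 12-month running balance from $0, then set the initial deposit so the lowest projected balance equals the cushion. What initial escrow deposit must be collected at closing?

Cushion = 2 × $1,125.57 = $2,251.14
Trial balance (start $0, +$1,125.57 each month, − disbursements):
  May: +$1,125.57 − $3,547.62 → -$2,422.05
  Jun: +$1,125.57 → -$1,296.48
  Jul: +$1,125.57 − $2,183.64 → -$2,354.55
  Aug: +$1,125.57 → -$1,228.98
  Sep: +$1,125.57 → -$103.41
  Oct: +$1,125.57 → $1,022.16
  Nov: +$1,125.57 − $5,865.90 → -$3,718.17
  Dec: +$1,125.57 → -$2,592.60
  Jan: +$1,125.57 → -$1,467.03
  Feb: +$1,125.57 → -$341.46
  Mar: +$1,125.57 → $784.11
  Apr: +$1,125.57 − $1,909.68 → $0.00
Lowest trial balance = -$3,718.17 (Nov)
Initial deposit = cushion − low point = $2,251.14 − (-$3,718.17) = $5,969.31

$5,969.31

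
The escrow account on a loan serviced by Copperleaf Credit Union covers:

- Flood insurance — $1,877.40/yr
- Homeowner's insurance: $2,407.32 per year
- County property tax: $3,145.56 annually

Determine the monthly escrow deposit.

Flood insurance = $1,877.40/yr
Homeowner's insurance = $2,407.32/yr
County property tax = $3,145.56/yr
Combined annual = $7,430.28
Base monthly escrow = $7,430.28 / 12 = $619.19

$619.19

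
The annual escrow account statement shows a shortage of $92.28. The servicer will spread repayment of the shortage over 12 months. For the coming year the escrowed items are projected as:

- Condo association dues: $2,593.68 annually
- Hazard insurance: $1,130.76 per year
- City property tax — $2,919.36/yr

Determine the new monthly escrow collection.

Condo association dues — $2,593.68/yr
Hazard insurance — $1,130.76/yr
City property tax — $2,919.36/yr
Annual escrow total = $2,593.68 + $1,130.76 + $2,919.36 = $6,643.80
Per month = $6,643.80 ÷ 12 = $553.65
Monthly shortage recovery: $92.28 ÷ 12 = $7.69
New monthly escrow = $553.65 + $7.69 = $561.34

$561.34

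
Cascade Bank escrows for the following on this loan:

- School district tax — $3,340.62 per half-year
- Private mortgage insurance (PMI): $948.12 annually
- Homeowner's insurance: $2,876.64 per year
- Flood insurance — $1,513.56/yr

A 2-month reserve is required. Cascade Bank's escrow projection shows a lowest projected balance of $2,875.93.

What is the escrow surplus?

School district tax — $3,340.62 × 2 = $6,681.24/yr
Private mortgage insurance (PMI) — $948.12/yr
Homeowner's insurance — $2,876.64/yr
Flood insurance — $1,513.56/yr
Combined annual = $12,019.56
Base monthly escrow = $12,019.56 / 12 = $1,001.63
Cushion = 2 × $1,001.63 = $2,003.26
Surplus = $2,875.93 − $2,003.26 = $872.67

$872.67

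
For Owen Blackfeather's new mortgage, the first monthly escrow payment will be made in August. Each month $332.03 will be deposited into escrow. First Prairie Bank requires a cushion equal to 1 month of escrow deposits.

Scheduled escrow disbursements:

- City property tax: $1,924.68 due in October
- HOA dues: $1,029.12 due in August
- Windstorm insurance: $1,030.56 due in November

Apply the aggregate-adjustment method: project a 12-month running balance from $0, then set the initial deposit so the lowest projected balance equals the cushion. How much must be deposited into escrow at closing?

Cushion = 1 × $332.03 = $332.03
Trial balance (start $0, +$332.03 each month, − disbursements):
  Aug: +$332.03 − $1,029.12 → -$697.09
  Sep: +$332.03 → -$365.06
  Oct: +$332.03 − $1,924.68 → -$1,957.71
  Nov: +$332.03 − $1,030.56 → -$2,656.24
  Dec: +$332.03 → -$2,324.21
  Jan: +$332.03 → -$1,992.18
  Feb: +$332.03 → -$1,660.15
  Mar: +$332.03 → -$1,328.12
  Apr: +$332.03 → -$996.09
  May: +$332.03 → -$664.06
  Jun: +$332.03 → -$332.03
  Jul: +$332.03 → $0.00
Lowest trial balance = -$2,656.24 (Nov)
Initial deposit = cushion − low point = $332.03 − (-$2,656.24) = $2,988.27

$2,988.27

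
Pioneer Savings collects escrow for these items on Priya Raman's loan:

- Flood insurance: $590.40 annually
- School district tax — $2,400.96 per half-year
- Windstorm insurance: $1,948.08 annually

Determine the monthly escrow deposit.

$611.70

Flood insurance = $590.40/yr
School district tax = $2,400.96 × 2 = $4,801.92/yr
Windstorm insurance = $1,948.08/yr
Annual escrow total = $590.40 + $4,801.92 + $1,948.08 = $7,340.40
Base monthly escrow = $7,340.40 ÷ 12 = $611.70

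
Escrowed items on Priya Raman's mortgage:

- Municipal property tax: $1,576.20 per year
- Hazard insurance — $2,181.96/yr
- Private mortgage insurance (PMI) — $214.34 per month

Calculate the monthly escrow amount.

Municipal property tax — $1,576.20/yr
Hazard insurance — $2,181.96/yr
Private mortgage insurance (PMI) — $214.34 × 12 = $2,572.08/yr
Yearly total = $6,330.24
Base monthly escrow = $6,330.24 ÷ 12 = $527.52

$527.52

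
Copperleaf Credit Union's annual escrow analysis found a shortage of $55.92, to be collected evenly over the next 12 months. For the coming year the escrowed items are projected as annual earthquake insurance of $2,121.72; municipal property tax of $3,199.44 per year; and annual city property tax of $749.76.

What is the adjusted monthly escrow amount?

$510.57

Earthquake insurance = $2,121.72/yr
Municipal property tax = $3,199.44/yr
City property tax = $749.76/yr
Total per year = $2,121.72 + $3,199.44 + $749.76 = $6,070.92
Monthly = $6,070.92 ÷ 12 = $505.91
Monthly shortage recovery: $55.92 ÷ 12 = $4.66
New monthly escrow = $505.91 + $4.66 = $510.57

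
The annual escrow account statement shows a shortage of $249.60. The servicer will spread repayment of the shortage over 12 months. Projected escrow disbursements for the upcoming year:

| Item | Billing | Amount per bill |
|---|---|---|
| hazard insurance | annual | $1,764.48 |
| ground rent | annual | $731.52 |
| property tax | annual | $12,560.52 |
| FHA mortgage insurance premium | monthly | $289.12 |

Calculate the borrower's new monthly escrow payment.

Hazard insurance: $1,764.48 per year
Ground rent: $731.52 per year
Property tax: $12,560.52 per year
FHA mortgage insurance premium: $289.12 × 12 = $3,469.44 per year
Yearly total = $1,764.48 + $731.52 + $12,560.52 + $3,469.44 = $18,525.96
Monthly escrow = $18,525.96 / 12 = $1,543.83
Monthly shortage recovery: $249.60 / 12 = $20.80
Adjusted monthly = $1,543.83 + $20.80 = $1,564.63

$1,564.63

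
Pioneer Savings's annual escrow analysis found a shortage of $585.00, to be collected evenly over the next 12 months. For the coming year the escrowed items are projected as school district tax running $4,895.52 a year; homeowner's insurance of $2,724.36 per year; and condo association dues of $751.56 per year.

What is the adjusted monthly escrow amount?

$746.37

School district tax: $4,895.52 per year
Homeowner's insurance: $2,724.36 per year
Condo association dues: $751.56 per year
Total annual escrow = $8,371.44
Monthly = $8,371.44 ÷ 12 = $697.62
Shortage spread = $585.00 / 12 = $48.75/mo
Adjusted monthly = $697.62 + $48.75 = $746.37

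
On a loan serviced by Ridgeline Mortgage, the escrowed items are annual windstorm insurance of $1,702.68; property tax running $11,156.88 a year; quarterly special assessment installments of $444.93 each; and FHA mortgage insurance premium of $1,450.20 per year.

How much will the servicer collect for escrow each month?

Windstorm insurance: $1,702.68/yr
Property tax: $11,156.88/yr
Special assessment: $444.93 × 4 = $1,779.72/yr
FHA mortgage insurance premium: $1,450.20/yr
Total per year = $1,702.68 + $11,156.88 + $1,779.72 + $1,450.20 = $16,089.48
Per month = $16,089.48 ÷ 12 = $1,340.79

$1,340.79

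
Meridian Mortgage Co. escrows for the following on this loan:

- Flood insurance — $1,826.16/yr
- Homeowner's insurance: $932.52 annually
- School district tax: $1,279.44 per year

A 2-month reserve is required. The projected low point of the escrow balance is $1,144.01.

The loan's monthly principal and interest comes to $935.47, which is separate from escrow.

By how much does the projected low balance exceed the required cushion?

$470.99

Flood insurance: $1,826.16/yr
Homeowner's insurance: $932.52/yr
School district tax: $1,279.44/yr
Total annual escrow = $1,826.16 + $932.52 + $1,279.44 = $4,038.12
Per month = $4,038.12 / 12 = $336.51
Required cushion = 2 × $336.51 = $673.02
Excess over cushion: $1,144.01 − $673.02 = $470.99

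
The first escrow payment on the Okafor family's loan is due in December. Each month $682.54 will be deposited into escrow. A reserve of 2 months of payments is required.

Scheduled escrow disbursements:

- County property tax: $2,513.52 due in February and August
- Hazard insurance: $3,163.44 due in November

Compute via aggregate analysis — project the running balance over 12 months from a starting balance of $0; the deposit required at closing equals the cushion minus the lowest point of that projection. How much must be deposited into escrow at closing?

Cushion = 2 × $682.54 = $1,365.08
Trial balance (start $0, +$682.54 each month, − disbursements):
  Dec: +$682.54 → $682.54
  Jan: +$682.54 → $1,365.08
  Feb: +$682.54 − $2,513.52 → -$465.90
  Mar: +$682.54 → $216.64
  Apr: +$682.54 → $899.18
  May: +$682.54 → $1,581.72
  Jun: +$682.54 → $2,264.26
  Jul: +$682.54 → $2,946.80
  Aug: +$682.54 − $2,513.52 → $1,115.82
  Sep: +$682.54 → $1,798.36
  Oct: +$682.54 → $2,480.90
  Nov: +$682.54 − $3,163.44 → $0.00
Lowest trial balance = -$465.90 (Feb)
Initial deposit = cushion − low point = $1,365.08 − (-$465.90) = $1,830.98

$1,830.98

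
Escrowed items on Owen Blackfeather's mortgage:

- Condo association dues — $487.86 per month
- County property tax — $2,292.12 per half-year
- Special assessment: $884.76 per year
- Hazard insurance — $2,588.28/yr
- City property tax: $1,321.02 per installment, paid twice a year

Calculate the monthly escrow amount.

$1,379.47

Condo association dues: $487.86 × 12 = $5,854.32
County property tax: $2,292.12 × 2 = $4,584.24
Special assessment: $884.76
Hazard insurance: $2,588.28
City property tax: $1,321.02 × 2 = $2,642.04
Annual escrow total = $16,553.64
Monthly = $16,553.64 ÷ 12 = $1,379.47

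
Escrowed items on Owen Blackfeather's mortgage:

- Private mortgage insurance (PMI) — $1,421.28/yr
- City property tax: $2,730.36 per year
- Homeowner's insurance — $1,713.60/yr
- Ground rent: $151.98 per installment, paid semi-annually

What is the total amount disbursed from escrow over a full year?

$6,169.20

Private mortgage insurance (PMI) — $1,421.28 per year
City property tax — $2,730.36 per year
Homeowner's insurance — $1,713.60 per year
Ground rent — $151.98 × 2 = $303.96 per year
Yearly total = $1,421.28 + $2,730.36 + $1,713.60 + $303.96 = $6,169.20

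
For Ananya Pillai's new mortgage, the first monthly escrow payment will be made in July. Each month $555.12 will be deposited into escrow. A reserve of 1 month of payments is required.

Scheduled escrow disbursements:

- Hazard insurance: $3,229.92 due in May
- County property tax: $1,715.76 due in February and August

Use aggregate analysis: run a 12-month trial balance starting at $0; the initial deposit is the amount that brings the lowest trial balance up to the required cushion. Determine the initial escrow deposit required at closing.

$1,160.64

Cushion = 1 × $555.12 = $555.12
Trial balance (start $0, +$555.12 each month, − disbursements):
  Jul: +$555.12 → $555.12
  Aug: +$555.12 − $1,715.76 → -$605.52
  Sep: +$555.12 → -$50.40
  Oct: +$555.12 → $504.72
  Nov: +$555.12 → $1,059.84
  Dec: +$555.12 → $1,614.96
  Jan: +$555.12 → $2,170.08
  Feb: +$555.12 − $1,715.76 → $1,009.44
  Mar: +$555.12 → $1,564.56
  Apr: +$555.12 → $2,119.68
  May: +$555.12 − $3,229.92 → -$555.12
  Jun: +$555.12 → $0.00
Lowest trial balance = -$605.52 (Aug)
Initial deposit = cushion − low point = $555.12 − (-$605.52) = $1,160.64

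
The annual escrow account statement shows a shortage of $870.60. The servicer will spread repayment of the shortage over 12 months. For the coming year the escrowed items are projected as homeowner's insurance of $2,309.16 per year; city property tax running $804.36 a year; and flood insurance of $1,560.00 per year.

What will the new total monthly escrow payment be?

$462.01

Homeowner's insurance — $2,309.16
City property tax — $804.36
Flood insurance — $1,560.00
Yearly total = $2,309.16 + $804.36 + $1,560.00 = $4,673.52
Monthly = $4,673.52 ÷ 12 = $389.46
Shortage per month = $870.60 ÷ 12 = $72.55
New monthly escrow = $389.46 + $72.55 = $462.01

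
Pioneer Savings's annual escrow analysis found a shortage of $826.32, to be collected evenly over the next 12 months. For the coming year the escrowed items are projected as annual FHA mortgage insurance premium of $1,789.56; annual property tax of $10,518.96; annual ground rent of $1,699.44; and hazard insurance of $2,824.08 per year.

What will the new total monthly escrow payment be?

$1,471.53

FHA mortgage insurance premium — $1,789.56
Property tax — $10,518.96
Ground rent — $1,699.44
Hazard insurance — $2,824.08
Total annual escrow = $1,789.56 + $10,518.96 + $1,699.44 + $2,824.08 = $16,832.04
Per month = $16,832.04 / 12 = $1,402.67
Monthly shortage recovery: $826.32 ÷ 12 = $68.86
New monthly escrow = $1,402.67 + $68.86 = $1,471.53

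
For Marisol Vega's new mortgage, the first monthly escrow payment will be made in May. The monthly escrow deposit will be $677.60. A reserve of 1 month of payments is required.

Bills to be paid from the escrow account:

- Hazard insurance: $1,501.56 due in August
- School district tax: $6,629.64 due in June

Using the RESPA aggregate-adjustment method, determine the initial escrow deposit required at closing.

$6,098.40

Cushion = 1 × $677.60 = $677.60
Trial balance (start $0, +$677.60 each month, − disbursements):
  May: +$677.60 → $677.60
  Jun: +$677.60 − $6,629.64 → -$5,274.44
  Jul: +$677.60 → -$4,596.84
  Aug: +$677.60 − $1,501.56 → -$5,420.80
  Sep: +$677.60 → -$4,743.20
  Oct: +$677.60 → -$4,065.60
  Nov: +$677.60 → -$3,388.00
  Dec: +$677.60 → -$2,710.40
  Jan: +$677.60 → -$2,032.80
  Feb: +$677.60 → -$1,355.20
  Mar: +$677.60 → -$677.60
  Apr: +$677.60 → $0.00
Lowest trial balance = -$5,420.80 (Aug)
Initial deposit = cushion − low point = $677.60 − (-$5,420.80) = $6,098.40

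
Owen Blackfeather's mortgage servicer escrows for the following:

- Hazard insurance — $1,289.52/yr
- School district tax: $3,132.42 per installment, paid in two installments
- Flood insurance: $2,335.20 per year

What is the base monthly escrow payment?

Hazard insurance = $1,289.52/yr
School district tax = $3,132.42 × 2 = $6,264.84/yr
Flood insurance = $2,335.20/yr
Total per year = $9,889.56
Monthly = $9,889.56 / 12 = $824.13

$824.13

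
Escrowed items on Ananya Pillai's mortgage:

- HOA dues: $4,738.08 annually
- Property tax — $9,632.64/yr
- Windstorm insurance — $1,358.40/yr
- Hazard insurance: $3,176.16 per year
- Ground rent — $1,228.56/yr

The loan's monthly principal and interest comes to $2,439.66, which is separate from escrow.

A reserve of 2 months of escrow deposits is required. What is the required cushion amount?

$3,355.64

HOA dues — $4,738.08
Property tax — $9,632.64
Windstorm insurance — $1,358.40
Hazard insurance — $3,176.16
Ground rent — $1,228.56
Yearly total = $4,738.08 + $9,632.64 + $1,358.40 + $3,176.16 + $1,228.56 = $20,133.84
Monthly = $20,133.84 / 12 = $1,677.82
Cushion = 2 × $1,677.82 = $3,355.64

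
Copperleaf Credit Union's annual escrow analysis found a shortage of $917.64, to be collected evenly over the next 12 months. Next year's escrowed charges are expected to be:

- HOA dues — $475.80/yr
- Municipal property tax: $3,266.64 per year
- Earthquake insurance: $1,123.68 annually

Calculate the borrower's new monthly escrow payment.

HOA dues — $475.80
Municipal property tax — $3,266.64
Earthquake insurance — $1,123.68
Combined annual = $4,866.12
Monthly escrow = $4,866.12 ÷ 12 = $405.51
Shortage per month = $917.64 ÷ 12 = $76.47
Adjusted monthly = $405.51 + $76.47 = $481.98

$481.98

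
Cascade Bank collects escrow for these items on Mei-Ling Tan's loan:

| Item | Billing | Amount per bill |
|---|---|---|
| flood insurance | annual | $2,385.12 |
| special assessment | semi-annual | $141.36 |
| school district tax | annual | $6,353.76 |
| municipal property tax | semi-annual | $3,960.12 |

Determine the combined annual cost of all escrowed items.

$16,941.84

Flood insurance — $2,385.12 per year
Special assessment — $141.36 × 2 = $282.72 per year
School district tax — $6,353.76 per year
Municipal property tax — $3,960.12 × 2 = $7,920.24 per year
Combined annual = $16,941.84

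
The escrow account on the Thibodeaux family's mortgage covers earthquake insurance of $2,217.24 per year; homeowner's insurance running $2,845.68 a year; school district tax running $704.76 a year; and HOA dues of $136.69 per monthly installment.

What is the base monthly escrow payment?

Earthquake insurance — $2,217.24 per year
Homeowner's insurance — $2,845.68 per year
School district tax — $704.76 per year
HOA dues — $136.69 × 12 = $1,640.28 per year
Combined annual = $7,407.96
Monthly = $7,407.96 ÷ 12 = $617.33

$617.33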